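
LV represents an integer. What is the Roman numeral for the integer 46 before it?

LV = 55
55 - 46 = 9

IX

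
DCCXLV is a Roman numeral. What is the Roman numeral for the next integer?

DCCXLV = 745; next is 746

DCCXLVI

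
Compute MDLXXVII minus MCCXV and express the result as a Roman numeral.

MDLXXVII = 1577
MCCXV = 1215
1577 - 1215 = 362

CCCLXII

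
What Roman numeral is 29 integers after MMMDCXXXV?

MMMDCXXXV = 3635
3635 + 29 = 3664

MMMDCLXIV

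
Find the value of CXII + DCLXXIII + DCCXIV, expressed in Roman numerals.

CXII = 112, DCLXXIII = 673, DCCXIV = 714
112 + 673 = 785
785 + 714 = 1499

MCDXCIX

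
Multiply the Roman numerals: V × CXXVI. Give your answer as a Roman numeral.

V = 5
CXXVI = 126
5 × 126 = 630

DCXXX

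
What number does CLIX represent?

CLIX: C=100, L=50, IX=9
100 + 50 + 9 = 159

159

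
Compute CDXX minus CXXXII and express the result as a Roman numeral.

CDXX = 420
CXXXII = 132
420 - 132 = 288

CCLXXXVIII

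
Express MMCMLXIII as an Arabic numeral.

MMCMLXIII: M=1000, M=1000, CM=900, L=50, X=10, I=1, I=1, I=1
1000 + 1000 + 900 + 50 + 10 + 1 + 1 + 1 = 2963

2963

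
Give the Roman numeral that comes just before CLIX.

CLIX = 159, so the previous integer is 159 - 1 = 158

CLVIII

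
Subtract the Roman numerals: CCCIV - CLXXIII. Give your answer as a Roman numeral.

CCCIV = 304
CLXXIII = 173
304 - 173 = 131

CXXXI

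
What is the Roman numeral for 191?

Convert 191 to Roman numerals:
  191 contains 1×100 (C)
  91 contains 1×90 (XC)
  1 contains 1×1 (I)

CXCI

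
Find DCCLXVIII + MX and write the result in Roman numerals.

DCCLXVIII = 768
MX = 1010
768 + 1010 = 1778

MDCCLXXVIII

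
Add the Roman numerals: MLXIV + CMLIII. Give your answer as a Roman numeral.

MLXIV = 1064
CMLIII = 953
1064 + 953 = 2017

MMXVII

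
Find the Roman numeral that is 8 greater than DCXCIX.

DCXCIX = 699
699 + 8 = 707

DCCVII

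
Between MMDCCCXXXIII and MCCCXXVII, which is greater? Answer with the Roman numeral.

MMDCCCXXXIII = 2833
MCCCXXVII = 1327
2833 is larger

MMDCCCXXXIII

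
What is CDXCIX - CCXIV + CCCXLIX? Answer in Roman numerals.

CDXCIX = 499, CCXIV = 214, CCCXLIX = 349
499 - 214 = 285
285 + 349 = 634

DCXXXIV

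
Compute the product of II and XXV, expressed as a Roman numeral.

II = 2
XXV = 25
2 × 25 = 50

L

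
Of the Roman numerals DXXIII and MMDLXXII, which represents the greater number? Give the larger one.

DXXIII = 523
MMDLXXII = 2572
2572 is larger

MMDLXXII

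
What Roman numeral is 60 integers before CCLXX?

CCLXX = 270
270 - 60 = 210

CCX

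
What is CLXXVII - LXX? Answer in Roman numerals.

CLXXVII = 177
LXX = 70
177 - 70 = 107

CVII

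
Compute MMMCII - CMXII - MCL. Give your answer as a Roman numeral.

MMMCII = 3102, CMXII = 912, MCL = 1150
3102 - 912 = 2190
2190 - 1150 = 1040

MXL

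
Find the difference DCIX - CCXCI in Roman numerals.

DCIX = 609
CCXCI = 291
609 - 291 = 318

CCCXVIII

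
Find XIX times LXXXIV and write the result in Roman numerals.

XIX = 19
LXXXIV = 84
19 × 84 = 1596

MDXCVI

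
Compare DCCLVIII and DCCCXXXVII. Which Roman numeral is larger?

DCCLVIII = 758
DCCCXXXVII = 837
837 is larger

DCCCXXXVII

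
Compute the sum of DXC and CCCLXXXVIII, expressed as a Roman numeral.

DXC = 590
CCCLXXXVIII = 388
590 + 388 = 978

CMLXXVIII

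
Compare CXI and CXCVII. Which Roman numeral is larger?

CXI = 111
CXCVII = 197
197 is larger

CXCVII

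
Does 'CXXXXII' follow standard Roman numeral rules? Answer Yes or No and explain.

'CXXXXII': More than 3 consecutive X's

No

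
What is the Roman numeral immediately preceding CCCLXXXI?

CCCLXXXI = 381; previous is 380

CCCLXXX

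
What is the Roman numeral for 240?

Convert 240 to Roman numerals:
  240 contains 2×100 (CC)
  40 contains 1×40 (XL)

CCXL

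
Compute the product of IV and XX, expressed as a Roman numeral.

IV = 4
XX = 20
4 × 20 = 80

LXXX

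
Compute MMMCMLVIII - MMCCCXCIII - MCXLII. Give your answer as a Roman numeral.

MMMCMLVIII = 3958, MMCCCXCIII = 2393, MCXLII = 1142
3958 - 2393 = 1565
1565 - 1142 = 423

CDXXIII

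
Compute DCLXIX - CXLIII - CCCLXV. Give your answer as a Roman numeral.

DCLXIX = 669, CXLIII = 143, CCCLXV = 365
669 - 143 = 526
526 - 365 = 161

CLXI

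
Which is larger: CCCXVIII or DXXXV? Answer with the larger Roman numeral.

CCCXVIII = 318
DXXXV = 535
535 is larger

DXXXV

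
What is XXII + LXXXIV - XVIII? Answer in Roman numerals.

XXII = 22, LXXXIV = 84, XVIII = 18
22 + 84 = 106
106 - 18 = 88

LXXXVIII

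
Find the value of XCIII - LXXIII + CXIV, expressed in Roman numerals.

XCIII = 93, LXXIII = 73, CXIV = 114
93 - 73 = 20
20 + 114 = 134

CXXXIV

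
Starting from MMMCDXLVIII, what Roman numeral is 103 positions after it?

MMMCDXLVIII = 3448
3448 + 103 = 3551

MMMDLI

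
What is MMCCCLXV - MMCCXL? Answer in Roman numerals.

MMCCCLXV = 2365
MMCCXL = 2240
2365 - 2240 = 125

CXXV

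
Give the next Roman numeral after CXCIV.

CXCIV = 194, so the next integer is 194 + 1 = 195

CXCV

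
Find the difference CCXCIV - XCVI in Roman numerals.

CCXCIV = 294
XCVI = 96
294 - 96 = 198

CXCVIII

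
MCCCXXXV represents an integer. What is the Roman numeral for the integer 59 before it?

MCCCXXXV = 1335
1335 - 59 = 1276

MCCLXXVI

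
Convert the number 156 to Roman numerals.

Convert 156 to Roman numerals:
  156 contains 1×100 (C)
  56 contains 1×50 (L)
  6 contains 1×5 (V)
  1 contains 1×1 (I)

CLVI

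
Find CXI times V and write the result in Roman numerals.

CXI = 111
V = 5
111 × 5 = 555

DLV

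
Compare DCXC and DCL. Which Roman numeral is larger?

DCXC = 690
DCL = 650
690 is larger

DCXC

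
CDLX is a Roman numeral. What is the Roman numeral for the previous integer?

CDLX = 460, so the previous integer is 460 - 1 = 459

CDLIX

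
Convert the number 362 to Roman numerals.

Convert 362 to Roman numerals:
  362 contains 3×100 (CCC)
  62 contains 1×50 (L)
  12 contains 1×10 (X)
  2 contains 2×1 (II)

CCCLXII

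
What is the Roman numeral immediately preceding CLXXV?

CLXXV = 175; previous is 174

CLXXIV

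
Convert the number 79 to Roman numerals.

Convert 79 to Roman numerals:
  79 contains 1×50 (L)
  29 contains 2×10 (XX)
  9 contains 1×9 (IX)

LXXIX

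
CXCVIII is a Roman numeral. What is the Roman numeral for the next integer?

CXCVIII = 198; next is 199

CXCIX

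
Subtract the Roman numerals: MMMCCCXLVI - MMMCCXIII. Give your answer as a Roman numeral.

MMMCCCXLVI = 3346
MMMCCXIII = 3213
3346 - 3213 = 133

CXXXIII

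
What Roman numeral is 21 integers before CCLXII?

CCLXII = 262
262 - 21 = 241

CCXLI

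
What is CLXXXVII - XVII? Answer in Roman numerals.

CLXXXVII = 187
XVII = 17
187 - 17 = 170

CLXX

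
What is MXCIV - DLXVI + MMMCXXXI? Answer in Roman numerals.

MXCIV = 1094, DLXVI = 566, MMMCXXXI = 3131
1094 - 566 = 528
528 + 3131 = 3659

MMMDCLIX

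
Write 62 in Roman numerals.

Convert 62 to Roman numerals:
  62 contains 1×50 (L)
  12 contains 1×10 (X)
  2 contains 2×1 (II)

LXII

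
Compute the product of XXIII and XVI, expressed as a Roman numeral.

XXIII = 23
XVI = 16
23 × 16 = 368

CCCLXVIII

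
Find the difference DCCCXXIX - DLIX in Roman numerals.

DCCCXXIX = 829
DLIX = 559
829 - 559 = 270

CCLXX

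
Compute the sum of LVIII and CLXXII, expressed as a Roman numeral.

LVIII = 58
CLXXII = 172
58 + 172 = 230

CCXXX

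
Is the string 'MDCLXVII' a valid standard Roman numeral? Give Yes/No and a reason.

'MDCLXVII': Check the rules: uses only the symbols I, V, X, L, C, D, M; no symbol is repeated more than three times in a row; V, L and D each appear at most once; no smaller symbol precedes a larger one (values never increase from left to right). Value: M (1000) + D (500) + C (100) + L (50) + X (10) + V (5) + I (1) + I (1) = 1667. So it is a valid standard Roman numeral.

Yes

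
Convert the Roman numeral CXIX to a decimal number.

CXIX: C=100, X=10, IX=9
100 + 10 + 9 = 119

119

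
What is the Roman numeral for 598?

Convert 598 to Roman numerals:
  598 contains 1×500 (D)
  98 contains 1×90 (XC)
  8 contains 1×5 (V)
  3 contains 3×1 (III)

DXCVIII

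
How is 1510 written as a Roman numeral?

Convert 1510 to Roman numerals:
  1510 contains 1×1000 (M)
  510 contains 1×500 (D)
  10 contains 1×10 (X)

MDX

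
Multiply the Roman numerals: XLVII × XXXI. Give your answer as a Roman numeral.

XLVII = 47
XXXI = 31
47 × 31 = 1457

MCDLVII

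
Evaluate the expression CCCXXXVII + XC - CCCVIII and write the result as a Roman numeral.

CCCXXXVII = 337, XC = 90, CCCVIII = 308
337 + 90 = 427
427 - 308 = 119

CXIX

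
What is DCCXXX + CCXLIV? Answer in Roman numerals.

DCCXXX = 730
CCXLIV = 244
730 + 244 = 974

CMLXXIV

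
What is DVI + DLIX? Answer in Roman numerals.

DVI = 506
DLIX = 559
506 + 559 = 1065

MLXV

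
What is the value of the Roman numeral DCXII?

DCXII: D=500, C=100, X=10, I=1, I=1
500 + 100 + 10 + 1 + 1 = 612

612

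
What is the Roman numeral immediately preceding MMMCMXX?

MMMCMXX = 3920, so the previous integer is 3920 - 1 = 3919

MMMCMXIX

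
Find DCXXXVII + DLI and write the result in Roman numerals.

DCXXXVII = 637
DLI = 551
637 + 551 = 1188

MCLXXXVIII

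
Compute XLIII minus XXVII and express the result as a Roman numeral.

XLIII = 43
XXVII = 27
43 - 27 = 16

XVI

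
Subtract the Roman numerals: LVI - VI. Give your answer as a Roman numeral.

LVI = 56
VI = 6
56 - 6 = 50

L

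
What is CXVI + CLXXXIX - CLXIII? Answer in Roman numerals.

CXVI = 116, CLXXXIX = 189, CLXIII = 163
116 + 189 = 305
305 - 163 = 142

CXLII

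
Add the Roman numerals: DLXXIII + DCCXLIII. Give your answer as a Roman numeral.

DLXXIII = 573
DCCXLIII = 743
573 + 743 = 1316

MCCCXVI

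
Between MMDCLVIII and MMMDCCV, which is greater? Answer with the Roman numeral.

MMDCLVIII = 2658
MMMDCCV = 3705
3705 is larger

MMMDCCV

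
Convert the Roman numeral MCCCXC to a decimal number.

MCCCXC: M=1000, C=100, C=100, C=100, XC=90
1000 + 100 + 100 + 100 + 90 = 1390

1390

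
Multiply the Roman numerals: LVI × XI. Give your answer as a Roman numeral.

LVI = 56
XI = 11
56 × 11 = 616

DCXVI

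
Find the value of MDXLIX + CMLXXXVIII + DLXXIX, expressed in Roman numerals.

MDXLIX = 1549, CMLXXXVIII = 988, DLXXIX = 579
1549 + 988 = 2537
2537 + 579 = 3116

MMMCXVI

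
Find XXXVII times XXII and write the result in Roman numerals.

XXXVII = 37
XXII = 22
37 × 22 = 814

DCCCXIV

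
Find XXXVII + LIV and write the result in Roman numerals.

XXXVII = 37
LIV = 54
37 + 54 = 91

XCI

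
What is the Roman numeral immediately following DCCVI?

DCCVI = 706, so the next integer is 706 + 1 = 707

DCCVII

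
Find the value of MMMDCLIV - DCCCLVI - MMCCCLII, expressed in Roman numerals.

MMMDCLIV = 3654, DCCCLVI = 856, MMCCCLII = 2352
3654 - 856 = 2798
2798 - 2352 = 446

CDXLVI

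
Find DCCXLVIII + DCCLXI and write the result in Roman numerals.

DCCXLVIII = 748
DCCLXI = 761
748 + 761 = 1509

MDIX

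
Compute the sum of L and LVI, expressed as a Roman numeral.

L = 50
LVI = 56
50 + 56 = 106

CVI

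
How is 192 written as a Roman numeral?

Convert 192 to Roman numerals:
  192 contains 1×100 (C)
  92 contains 1×90 (XC)
  2 contains 2×1 (II)

CXCII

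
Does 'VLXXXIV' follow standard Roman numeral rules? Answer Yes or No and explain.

'VLXXXIV': V should not appear more than once

No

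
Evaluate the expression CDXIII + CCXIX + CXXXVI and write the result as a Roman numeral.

CDXIII = 413, CCXIX = 219, CXXXVI = 136
413 + 219 = 632
632 + 136 = 768

DCCLXVIII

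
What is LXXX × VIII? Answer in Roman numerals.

LXXX = 80
VIII = 8
80 × 8 = 640

DCXL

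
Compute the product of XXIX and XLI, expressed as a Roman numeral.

XXIX = 29
XLI = 41
29 × 41 = 1189

MCLXXXIX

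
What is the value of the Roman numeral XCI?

XCI: XC=90, I=1
90 + 1 = 91

91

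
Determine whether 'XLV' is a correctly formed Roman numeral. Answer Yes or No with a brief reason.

'XLV': Check the rules: uses only the symbols I, V, X, L, C, D, M; no symbol is repeated more than three times in a row; V, L and D each appear at most once; the only place a smaller symbol precedes a larger one is the allowed subtractive pair XL, the symbol right after such a pair (if any) is smaller than the pair's first symbol, and otherwise the values never increase from left to right. Value: XL (40) + V (5) = 45. So it is a valid standard Roman numeral.

Yes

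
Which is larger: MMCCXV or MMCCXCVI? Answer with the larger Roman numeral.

MMCCXV = 2215
MMCCXCVI = 2296
2296 is larger

MMCCXCVI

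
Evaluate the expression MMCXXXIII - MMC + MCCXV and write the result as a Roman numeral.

MMCXXXIII = 2133, MMC = 2100, MCCXV = 1215
2133 - 2100 = 33
33 + 1215 = 1248

MCCXLVIII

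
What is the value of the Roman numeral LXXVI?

LXXVI: L=50, X=10, X=10, V=5, I=1
50 + 10 + 10 + 5 + 1 = 76

76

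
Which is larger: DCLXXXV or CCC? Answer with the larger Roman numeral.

DCLXXXV = 685
CCC = 300
685 is larger

DCLXXXV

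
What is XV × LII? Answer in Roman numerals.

XV = 15
LII = 52
15 × 52 = 780

DCCLXXX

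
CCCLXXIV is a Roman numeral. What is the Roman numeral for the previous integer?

CCCLXXIV = 374; previous is 373

CCCLXXIII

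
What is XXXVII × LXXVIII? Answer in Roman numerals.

XXXVII = 37
LXXVIII = 78
37 × 78 = 2886

MMDCCCLXXXVI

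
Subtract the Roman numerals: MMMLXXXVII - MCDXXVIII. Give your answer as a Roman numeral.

MMMLXXXVII = 3087
MCDXXVIII = 1428
3087 - 1428 = 1659

MDCLIX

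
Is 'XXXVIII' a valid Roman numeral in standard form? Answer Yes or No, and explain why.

'XXXVIII': Check the rules: uses only the symbols I, V, X, L, C, D, M; no symbol is repeated more than three times in a row; V, L and D each appear at most once; no smaller symbol precedes a larger one (values never increase from left to right). Value: X (10) + X (10) + X (10) + V (5) + I (1) + I (1) + I (1) = 38. So it is a valid standard Roman numeral.

Yes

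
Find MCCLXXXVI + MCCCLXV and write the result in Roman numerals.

MCCLXXXVI = 1286
MCCCLXV = 1365
1286 + 1365 = 2651

MMDCLI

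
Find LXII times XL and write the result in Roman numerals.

LXII = 62
XL = 40
62 × 40 = 2480

MMCDLXXX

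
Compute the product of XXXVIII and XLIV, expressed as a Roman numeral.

XXXVIII = 38
XLIV = 44
38 × 44 = 1672

MDCLXXII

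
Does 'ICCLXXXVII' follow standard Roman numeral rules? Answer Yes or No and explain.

'ICCLXXXVII': Invalid subtractive combination: IC

No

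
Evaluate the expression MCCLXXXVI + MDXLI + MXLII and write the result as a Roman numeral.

MCCLXXXVI = 1286, MDXLI = 1541, MXLII = 1042
1286 + 1541 = 2827
2827 + 1042 = 3869

MMMDCCCLXIX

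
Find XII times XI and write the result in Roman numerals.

XII = 12
XI = 11
12 × 11 = 132

CXXXII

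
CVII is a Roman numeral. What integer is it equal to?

CVII: C=100, V=5, I=1, I=1
100 + 5 + 1 + 1 = 107

107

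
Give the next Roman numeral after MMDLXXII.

MMDLXXII = 2572; next is 2573

MMDLXXIII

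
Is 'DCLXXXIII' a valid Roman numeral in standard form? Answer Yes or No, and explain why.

'DCLXXXIII': Check the rules: uses only the symbols I, V, X, L, C, D, M; no symbol is repeated more than three times in a row; V, L and D each appear at most once; no smaller symbol precedes a larger one (values never increase from left to right). Value: D (500) + C (100) + L (50) + X (10) + X (10) + X (10) + I (1) + I (1) + I (1) = 683. So it is a valid standard Roman numeral.

Yes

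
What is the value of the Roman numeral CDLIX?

CDLIX: CD=400, L=50, IX=9
400 + 50 + 9 = 459

459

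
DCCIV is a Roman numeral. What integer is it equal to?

DCCIV: D=500, C=100, C=100, IV=4
500 + 100 + 100 + 4 = 704

704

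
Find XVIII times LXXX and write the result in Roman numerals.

XVIII = 18
LXXX = 80
18 × 80 = 1440

MCDXL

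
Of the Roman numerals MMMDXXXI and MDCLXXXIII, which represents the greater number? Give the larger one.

MMMDXXXI = 3531
MDCLXXXIII = 1683
3531 is larger

MMMDXXXI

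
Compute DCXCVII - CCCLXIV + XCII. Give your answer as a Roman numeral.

DCXCVII = 697, CCCLXIV = 364, XCII = 92
697 - 364 = 333
333 + 92 = 425

CDXXV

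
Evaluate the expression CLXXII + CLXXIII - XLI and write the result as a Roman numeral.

CLXXII = 172, CLXXIII = 173, XLI = 41
172 + 173 = 345
345 - 41 = 304

CCCIV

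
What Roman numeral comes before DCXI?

DCXI = 611, so the previous integer is 611 - 1 = 610

DCX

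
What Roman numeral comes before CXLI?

CXLI = 141, so the previous integer is 141 - 1 = 140

CXL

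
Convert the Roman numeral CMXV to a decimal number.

CMXV: CM=900, X=10, V=5
900 + 10 + 5 = 915

915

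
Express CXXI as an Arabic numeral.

CXXI: C=100, X=10, X=10, I=1
100 + 10 + 10 + 1 = 121

121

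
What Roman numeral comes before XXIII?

XXIII = 23, so the previous integer is 23 - 1 = 22

XXII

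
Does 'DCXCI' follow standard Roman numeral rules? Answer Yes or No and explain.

'DCXCI': Check the rules: uses only the symbols I, V, X, L, C, D, M; no symbol is repeated more than three times in a row; V, L and D each appear at most once; the only place a smaller symbol precedes a larger one is the allowed subtractive pair XC, the symbol right after such a pair (if any) is smaller than the pair's first symbol, and otherwise the values never increase from left to right. Value: D (500) + C (100) + XC (90) + I (1) = 691. So it is a valid standard Roman numeral.

Yes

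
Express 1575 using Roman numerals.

Convert 1575 to Roman numerals:
  1575 contains 1×1000 (M)
  575 contains 1×500 (D)
  75 contains 1×50 (L)
  25 contains 2×10 (XX)
  5 contains 1×5 (V)

MDLXXV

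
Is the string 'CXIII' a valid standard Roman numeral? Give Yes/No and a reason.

'CXIII': Check the rules: uses only the symbols I, V, X, L, C, D, M; no symbol is repeated more than three times in a row; V, L and D each appear at most once; no smaller symbol precedes a larger one (values never increase from left to right). Value: C (100) + X (10) + I (1) + I (1) + I (1) = 113. So it is a valid standard Roman numeral.

Yes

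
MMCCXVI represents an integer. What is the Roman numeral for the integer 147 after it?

MMCCXVI = 2216
2216 + 147 = 2363

MMCCCLXIII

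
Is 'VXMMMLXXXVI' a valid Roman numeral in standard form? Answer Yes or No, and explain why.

'VXMMMLXXXVI': V should not appear more than once

No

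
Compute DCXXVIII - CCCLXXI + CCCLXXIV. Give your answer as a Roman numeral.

DCXXVIII = 628, CCCLXXI = 371, CCCLXXIV = 374
628 - 371 = 257
257 + 374 = 631

DCXXXI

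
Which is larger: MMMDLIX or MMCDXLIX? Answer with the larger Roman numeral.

MMMDLIX = 3559
MMCDXLIX = 2449
3559 is larger

MMMDLIX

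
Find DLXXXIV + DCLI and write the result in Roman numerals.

DLXXXIV = 584
DCLI = 651
584 + 651 = 1235

MCCXXXV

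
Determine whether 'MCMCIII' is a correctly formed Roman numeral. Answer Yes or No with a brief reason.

'MCMCIII': C cannot come right after the subtractive pair CM: once C is subtracted in CM, the next symbol must be smaller than C

No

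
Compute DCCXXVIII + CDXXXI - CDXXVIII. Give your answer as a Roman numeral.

DCCXXVIII = 728, CDXXXI = 431, CDXXVIII = 428
728 + 431 = 1159
1159 - 428 = 731

DCCXXXI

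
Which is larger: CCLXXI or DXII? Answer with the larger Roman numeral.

CCLXXI = 271
DXII = 512
512 is larger

DXII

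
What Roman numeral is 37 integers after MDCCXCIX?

MDCCXCIX = 1799
1799 + 37 = 1836

MDCCCXXXVI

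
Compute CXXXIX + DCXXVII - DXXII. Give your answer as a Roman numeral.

CXXXIX = 139, DCXXVII = 627, DXXII = 522
139 + 627 = 766
766 - 522 = 244

CCXLIV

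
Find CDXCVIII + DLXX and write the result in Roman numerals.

CDXCVIII = 498
DLXX = 570
498 + 570 = 1068

MLXVIII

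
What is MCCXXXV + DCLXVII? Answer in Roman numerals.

MCCXXXV = 1235
DCLXVII = 667
1235 + 667 = 1902

MCMII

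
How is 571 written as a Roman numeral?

Convert 571 to Roman numerals:
  571 contains 1×500 (D)
  71 contains 1×50 (L)
  21 contains 2×10 (XX)
  1 contains 1×1 (I)

DLXXI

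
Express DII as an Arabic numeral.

DII: D=500, I=1, I=1
500 + 1 + 1 = 502

502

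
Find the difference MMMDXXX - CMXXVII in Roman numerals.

MMMDXXX = 3530
CMXXVII = 927
3530 - 927 = 2603

MMDCIII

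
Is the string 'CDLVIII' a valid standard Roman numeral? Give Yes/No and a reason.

'CDLVIII': Check the rules: uses only the symbols I, V, X, L, C, D, M; no symbol is repeated more than three times in a row; V, L and D each appear at most once; the only place a smaller symbol precedes a larger one is the allowed subtractive pair CD, the symbol right after such a pair (if any) is smaller than the pair's first symbol, and otherwise the values never increase from left to right. Value: CD (400) + L (50) + V (5) + I (1) + I (1) + I (1) = 458. So it is a valid standard Roman numeral.

Yes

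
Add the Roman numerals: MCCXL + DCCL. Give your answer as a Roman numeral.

MCCXL = 1240
DCCL = 750
1240 + 750 = 1990

MCMXC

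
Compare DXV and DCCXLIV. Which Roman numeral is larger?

DXV = 515
DCCXLIV = 744
744 is larger

DCCXLIV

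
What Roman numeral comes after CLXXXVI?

CLXXXVI = 186; next is 187

CLXXXVII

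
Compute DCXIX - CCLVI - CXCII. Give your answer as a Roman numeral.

DCXIX = 619, CCLVI = 256, CXCII = 192
619 - 256 = 363
363 - 192 = 171

CLXXI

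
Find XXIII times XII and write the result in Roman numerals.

XXIII = 23
XII = 12
23 × 12 = 276

CCLXXVI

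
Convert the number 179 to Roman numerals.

Convert 179 to Roman numerals:
  179 contains 1×100 (C)
  79 contains 1×50 (L)
  29 contains 2×10 (XX)
  9 contains 1×9 (IX)

CLXXIX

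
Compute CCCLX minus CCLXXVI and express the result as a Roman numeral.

CCCLX = 360
CCLXXVI = 276
360 - 276 = 84

LXXXIV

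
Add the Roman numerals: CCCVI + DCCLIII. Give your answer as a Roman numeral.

CCCVI = 306
DCCLIII = 753
306 + 753 = 1059

MLIX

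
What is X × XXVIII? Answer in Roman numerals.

X = 10
XXVIII = 28
10 × 28 = 280

CCLXXX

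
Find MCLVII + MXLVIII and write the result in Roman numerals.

MCLVII = 1157
MXLVIII = 1048
1157 + 1048 = 2205

MMCCV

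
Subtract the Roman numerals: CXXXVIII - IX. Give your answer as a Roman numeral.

CXXXVIII = 138
IX = 9
138 - 9 = 129

CXXIX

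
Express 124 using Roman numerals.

Convert 124 to Roman numerals:
  124 contains 1×100 (C)
  24 contains 2×10 (XX)
  4 contains 1×4 (IV)

CXXIV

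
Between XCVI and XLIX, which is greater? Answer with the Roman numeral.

XCVI = 96
XLIX = 49
96 is larger

XCVI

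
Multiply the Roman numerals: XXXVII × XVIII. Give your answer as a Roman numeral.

XXXVII = 37
XVIII = 18
37 × 18 = 666

DCLXVI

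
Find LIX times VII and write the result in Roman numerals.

LIX = 59
VII = 7
59 × 7 = 413

CDXIII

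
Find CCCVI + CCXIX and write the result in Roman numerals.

CCCVI = 306
CCXIX = 219
306 + 219 = 525

DXXV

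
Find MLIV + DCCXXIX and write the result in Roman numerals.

MLIV = 1054
DCCXXIX = 729
1054 + 729 = 1783

MDCCLXXXIII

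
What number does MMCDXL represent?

MMCDXL: M=1000, M=1000, CD=400, XL=40
1000 + 1000 + 400 + 40 = 2440

2440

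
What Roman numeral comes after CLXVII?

CLXVII = 167; next is 168

CLXVIII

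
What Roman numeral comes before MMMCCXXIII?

MMMCCXXIII = 3223; previous is 3222

MMMCCXXII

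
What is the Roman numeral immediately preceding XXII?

XXII = 22; previous is 21

XXI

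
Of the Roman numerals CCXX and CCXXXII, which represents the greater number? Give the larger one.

CCXX = 220
CCXXXII = 232
232 is larger

CCXXXII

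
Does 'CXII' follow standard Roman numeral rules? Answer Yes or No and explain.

'CXII': Check the rules: uses only the symbols I, V, X, L, C, D, M; no symbol is repeated more than three times in a row; V, L and D each appear at most once; no smaller symbol precedes a larger one (values never increase from left to right). Value: C (100) + X (10) + I (1) + I (1) = 112. So it is a valid standard Roman numeral.

Yes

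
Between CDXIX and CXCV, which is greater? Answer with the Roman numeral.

CDXIX = 419
CXCV = 195
419 is larger

CDXIX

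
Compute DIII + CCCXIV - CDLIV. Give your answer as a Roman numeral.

DIII = 503, CCCXIV = 314, CDLIV = 454
503 + 314 = 817
817 - 454 = 363

CCCLXIII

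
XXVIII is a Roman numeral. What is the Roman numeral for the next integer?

XXVIII = 28, so the next integer is 28 + 1 = 29

XXIX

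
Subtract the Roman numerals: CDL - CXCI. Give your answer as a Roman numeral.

CDL = 450
CXCI = 191
450 - 191 = 259

CCLIX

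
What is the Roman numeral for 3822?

Convert 3822 to Roman numerals:
  3822 contains 3×1000 (MMM)
  822 contains 1×500 (D)
  322 contains 3×100 (CCC)
  22 contains 2×10 (XX)
  2 contains 2×1 (II)

MMMDCCCXXII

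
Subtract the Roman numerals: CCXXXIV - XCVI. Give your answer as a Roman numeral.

CCXXXIV = 234
XCVI = 96
234 - 96 = 138

CXXXVIII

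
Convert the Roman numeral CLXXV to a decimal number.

CLXXV: C=100, L=50, X=10, X=10, V=5
100 + 50 + 10 + 10 + 5 = 175

175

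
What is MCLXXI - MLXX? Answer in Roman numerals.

MCLXXI = 1171
MLXX = 1070
1171 - 1070 = 101

CI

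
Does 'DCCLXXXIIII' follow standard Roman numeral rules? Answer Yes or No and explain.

'DCCLXXXIIII': More than 3 consecutive I's

No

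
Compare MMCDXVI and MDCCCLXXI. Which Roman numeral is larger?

MMCDXVI = 2416
MDCCCLXXI = 1871
2416 is larger

MMCDXVI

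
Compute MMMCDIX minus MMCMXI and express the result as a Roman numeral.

MMMCDIX = 3409
MMCMXI = 2911
3409 - 2911 = 498

CDXCVIII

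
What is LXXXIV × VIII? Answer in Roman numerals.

LXXXIV = 84
VIII = 8
84 × 8 = 672

DCLXXII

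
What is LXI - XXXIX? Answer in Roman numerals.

LXI = 61
XXXIX = 39
61 - 39 = 22

XXII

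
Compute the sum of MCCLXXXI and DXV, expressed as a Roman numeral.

MCCLXXXI = 1281
DXV = 515
1281 + 515 = 1796

MDCCXCVI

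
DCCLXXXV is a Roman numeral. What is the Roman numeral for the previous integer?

DCCLXXXV = 785, so the previous integer is 785 - 1 = 784

DCCLXXXIV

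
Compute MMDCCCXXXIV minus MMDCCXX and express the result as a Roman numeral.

MMDCCCXXXIV = 2834
MMDCCXX = 2720
2834 - 2720 = 114

CXIV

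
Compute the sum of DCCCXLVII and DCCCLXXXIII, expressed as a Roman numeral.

DCCCXLVII = 847
DCCCLXXXIII = 883
847 + 883 = 1730

MDCCXXX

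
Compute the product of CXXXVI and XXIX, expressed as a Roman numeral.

CXXXVI = 136
XXIX = 29
136 × 29 = 3944

MMMCMXLIV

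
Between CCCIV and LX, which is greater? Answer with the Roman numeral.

CCCIV = 304
LX = 60
304 is larger

CCCIV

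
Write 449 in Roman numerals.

Convert 449 to Roman numerals:
  449 contains 1×400 (CD)
  49 contains 1×40 (XL)
  9 contains 1×9 (IX)

CDXLIX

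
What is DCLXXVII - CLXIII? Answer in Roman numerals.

DCLXXVII = 677
CLXIII = 163
677 - 163 = 514

DXIV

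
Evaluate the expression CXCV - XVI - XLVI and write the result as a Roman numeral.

CXCV = 195, XVI = 16, XLVI = 46
195 - 16 = 179
179 - 46 = 133

CXXXIII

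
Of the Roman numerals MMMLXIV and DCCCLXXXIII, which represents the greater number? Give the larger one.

MMMLXIV = 3064
DCCCLXXXIII = 883
3064 is larger

MMMLXIV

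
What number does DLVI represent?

DLVI: D=500, L=50, V=5, I=1
500 + 50 + 5 + 1 = 556

556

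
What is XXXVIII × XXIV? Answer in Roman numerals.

XXXVIII = 38
XXIV = 24
38 × 24 = 912

CMXII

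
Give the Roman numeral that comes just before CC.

CC = 200, so the previous integer is 200 - 1 = 199

CXCIX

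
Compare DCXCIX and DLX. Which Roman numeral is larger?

DCXCIX = 699
DLX = 560
699 is larger

DCXCIX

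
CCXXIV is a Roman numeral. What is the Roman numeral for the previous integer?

CCXXIV = 224; previous is 223

CCXXIII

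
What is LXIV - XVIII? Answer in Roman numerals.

LXIV = 64
XVIII = 18
64 - 18 = 46

XLVI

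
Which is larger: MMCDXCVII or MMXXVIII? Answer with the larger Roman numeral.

MMCDXCVII = 2497
MMXXVIII = 2028
2497 is larger

MMCDXCVII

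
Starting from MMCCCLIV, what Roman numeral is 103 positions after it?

MMCCCLIV = 2354
2354 + 103 = 2457

MMCDLVII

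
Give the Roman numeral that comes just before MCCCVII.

MCCCVII = 1307; previous is 1306

MCCCVI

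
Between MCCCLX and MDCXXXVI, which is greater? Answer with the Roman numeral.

MCCCLX = 1360
MDCXXXVI = 1636
1636 is larger

MDCXXXVI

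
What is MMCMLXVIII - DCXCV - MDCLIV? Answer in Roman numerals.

MMCMLXVIII = 2968, DCXCV = 695, MDCLIV = 1654
2968 - 695 = 2273
2273 - 1654 = 619

DCXIX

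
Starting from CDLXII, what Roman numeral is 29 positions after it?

CDLXII = 462
462 + 29 = 491

CDXCI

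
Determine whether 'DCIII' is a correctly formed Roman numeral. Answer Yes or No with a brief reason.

'DCIII': Check the rules: uses only the symbols I, V, X, L, C, D, M; no symbol is repeated more than three times in a row; V, L and D each appear at most once; no smaller symbol precedes a larger one (values never increase from left to right). Value: D (500) + C (100) + I (1) + I (1) + I (1) = 603. So it is a valid standard Roman numeral.

Yes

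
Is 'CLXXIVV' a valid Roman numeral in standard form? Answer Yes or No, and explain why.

'CLXXIVV': V should not appear more than once

No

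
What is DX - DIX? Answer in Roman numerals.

DX = 510
DIX = 509
510 - 509 = 1

I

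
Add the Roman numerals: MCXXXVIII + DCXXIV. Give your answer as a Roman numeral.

MCXXXVIII = 1138
DCXXIV = 624
1138 + 624 = 1762

MDCCLXII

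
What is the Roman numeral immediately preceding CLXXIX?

CLXXIX = 179; previous is 178

CLXXVIII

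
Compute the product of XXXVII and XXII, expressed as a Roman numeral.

XXXVII = 37
XXII = 22
37 × 22 = 814

DCCCXIV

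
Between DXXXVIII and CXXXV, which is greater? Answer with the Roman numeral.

DXXXVIII = 538
CXXXV = 135
538 is larger

DXXXVIII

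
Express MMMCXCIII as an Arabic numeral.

MMMCXCIII: M=1000, M=1000, M=1000, C=100, XC=90, I=1, I=1, I=1
1000 + 1000 + 1000 + 100 + 90 + 1 + 1 + 1 = 3193

3193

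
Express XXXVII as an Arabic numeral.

XXXVII: X=10, X=10, X=10, V=5, I=1, I=1
10 + 10 + 10 + 5 + 1 + 1 = 37

37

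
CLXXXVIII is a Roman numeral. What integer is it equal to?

CLXXXVIII: C=100, L=50, X=10, X=10, X=10, V=5, I=1, I=1, I=1
100 + 50 + 10 + 10 + 10 + 5 + 1 + 1 + 1 = 188

188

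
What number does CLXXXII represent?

CLXXXII: C=100, L=50, X=10, X=10, X=10, I=1, I=1
100 + 50 + 10 + 10 + 10 + 1 + 1 = 182

182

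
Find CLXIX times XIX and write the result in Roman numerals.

CLXIX = 169
XIX = 19
169 × 19 = 3211

MMMCCXI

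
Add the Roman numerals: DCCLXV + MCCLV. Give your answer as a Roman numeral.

DCCLXV = 765
MCCLV = 1255
765 + 1255 = 2020

MMXX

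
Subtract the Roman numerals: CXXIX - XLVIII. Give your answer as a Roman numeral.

CXXIX = 129
XLVIII = 48
129 - 48 = 81

LXXXI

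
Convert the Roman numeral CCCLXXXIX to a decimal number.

CCCLXXXIX: C=100, C=100, C=100, L=50, X=10, X=10, X=10, IX=9
100 + 100 + 100 + 50 + 10 + 10 + 10 + 9 = 389

389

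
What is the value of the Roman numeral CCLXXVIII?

CCLXXVIII: C=100, C=100, L=50, X=10, X=10, V=5, I=1, I=1, I=1
100 + 100 + 50 + 10 + 10 + 5 + 1 + 1 + 1 = 278

278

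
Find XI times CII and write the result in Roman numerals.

XI = 11
CII = 102
11 × 102 = 1122

MCXXII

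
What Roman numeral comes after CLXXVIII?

CLXXVIII = 178; next is 179

CLXXIX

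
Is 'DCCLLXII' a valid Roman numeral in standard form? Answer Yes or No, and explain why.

'DCCLLXII': L should not appear more than once

No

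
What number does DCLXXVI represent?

DCLXXVI: D=500, C=100, L=50, X=10, X=10, V=5, I=1
500 + 100 + 50 + 10 + 10 + 5 + 1 = 676

676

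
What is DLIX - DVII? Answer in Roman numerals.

DLIX = 559
DVII = 507
559 - 507 = 52

LII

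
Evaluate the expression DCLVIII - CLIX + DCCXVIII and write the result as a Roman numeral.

DCLVIII = 658, CLIX = 159, DCCXVIII = 718
658 - 159 = 499
499 + 718 = 1217

MCCXVII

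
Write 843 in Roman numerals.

Convert 843 to Roman numerals:
  843 contains 1×500 (D)
  343 contains 3×100 (CCC)
  43 contains 1×40 (XL)
  3 contains 3×1 (III)

DCCCXLIII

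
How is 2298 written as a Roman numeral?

Convert 2298 to Roman numerals:
  2298 contains 2×1000 (MM)
  298 contains 2×100 (CC)
  98 contains 1×90 (XC)
  8 contains 1×5 (V)
  3 contains 3×1 (III)

MMCCXCVIII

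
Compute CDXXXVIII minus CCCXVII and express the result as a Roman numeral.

CDXXXVIII = 438
CCCXVII = 317
438 - 317 = 121

CXXI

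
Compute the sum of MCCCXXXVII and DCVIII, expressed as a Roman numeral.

MCCCXXXVII = 1337
DCVIII = 608
1337 + 608 = 1945

MCMXLV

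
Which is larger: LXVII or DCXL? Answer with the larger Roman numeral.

LXVII = 67
DCXL = 640
640 is larger

DCXL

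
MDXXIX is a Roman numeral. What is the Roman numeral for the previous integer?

MDXXIX = 1529, so the previous integer is 1529 - 1 = 1528

MDXXVIII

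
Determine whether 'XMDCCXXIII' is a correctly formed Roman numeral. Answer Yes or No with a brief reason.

'XMDCCXXIII': Invalid subtractive combination: XM

No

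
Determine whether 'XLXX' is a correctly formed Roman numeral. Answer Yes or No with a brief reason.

'XLXX': X cannot come right after the subtractive pair XL: once X is subtracted in XL, the next symbol must be smaller than X

No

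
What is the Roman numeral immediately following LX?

LX = 60; next is 61

LXI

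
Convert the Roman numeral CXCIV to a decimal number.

CXCIV: C=100, XC=90, IV=4
100 + 90 + 4 = 194

194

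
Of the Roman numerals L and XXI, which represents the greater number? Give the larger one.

L = 50
XXI = 21
50 is larger

L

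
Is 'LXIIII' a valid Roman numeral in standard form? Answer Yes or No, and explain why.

'LXIIII': More than 3 consecutive I's

No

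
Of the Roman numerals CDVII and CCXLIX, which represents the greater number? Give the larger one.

CDVII = 407
CCXLIX = 249
407 is larger

CDVII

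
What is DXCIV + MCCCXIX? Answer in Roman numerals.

DXCIV = 594
MCCCXIX = 1319
594 + 1319 = 1913

MCMXIII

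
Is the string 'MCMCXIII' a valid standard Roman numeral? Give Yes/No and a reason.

'MCMCXIII': C cannot come right after the subtractive pair CM: once C is subtracted in CM, the next symbol must be smaller than C

No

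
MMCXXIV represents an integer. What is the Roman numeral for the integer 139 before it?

MMCXXIV = 2124
2124 - 139 = 1985

MCMLXXXV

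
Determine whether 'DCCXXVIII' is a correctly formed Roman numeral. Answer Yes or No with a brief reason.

'DCCXXVIII': Check the rules: uses only the symbols I, V, X, L, C, D, M; no symbol is repeated more than three times in a row; V, L and D each appear at most once; no smaller symbol precedes a larger one (values never increase from left to right). Value: D (500) + C (100) + C (100) + X (10) + X (10) + V (5) + I (1) + I (1) + I (1) = 728. So it is a valid standard Roman numeral.

Yes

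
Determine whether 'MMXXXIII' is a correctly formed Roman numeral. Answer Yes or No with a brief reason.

'MMXXXIII': Check the rules: uses only the symbols I, V, X, L, C, D, M; no symbol is repeated more than three times in a row; V, L and D each appear at most once; no smaller symbol precedes a larger one (values never increase from left to right). Value: M (1000) + M (1000) + X (10) + X (10) + X (10) + I (1) + I (1) + I (1) = 2033. So it is a valid standard Roman numeral.

Yes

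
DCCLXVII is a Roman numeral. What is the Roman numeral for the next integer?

DCCLXVII = 767, so the next integer is 767 + 1 = 768

DCCLXVIII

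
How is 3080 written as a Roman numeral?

Convert 3080 to Roman numerals:
  3080 contains 3×1000 (MMM)
  80 contains 1×50 (L)
  30 contains 3×10 (XXX)

MMMLXXX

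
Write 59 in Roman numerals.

Convert 59 to Roman numerals:
  59 contains 1×50 (L)
  9 contains 1×9 (IX)

LIX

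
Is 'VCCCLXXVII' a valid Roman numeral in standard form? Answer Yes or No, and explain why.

'VCCCLXXVII': V should not appear more than once

No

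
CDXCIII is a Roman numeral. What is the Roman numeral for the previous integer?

CDXCIII = 493, so the previous integer is 493 - 1 = 492

CDXCII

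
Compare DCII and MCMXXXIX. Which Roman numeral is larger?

DCII = 602
MCMXXXIX = 1939
1939 is larger

MCMXXXIX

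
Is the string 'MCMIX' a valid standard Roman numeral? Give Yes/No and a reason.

'MCMIX': Check the rules: uses only the symbols I, V, X, L, C, D, M; no symbol is repeated more than three times in a row; V, L and D each appear at most once; the only places a smaller symbol precedes a larger one are the allowed subtractive pairs CM, IX, the symbol right after such a pair (if any) is smaller than the pair's first symbol, and otherwise the values never increase from left to right. Value: M (1000) + CM (900) + IX (9) = 1909. So it is a valid standard Roman numeral.

Yes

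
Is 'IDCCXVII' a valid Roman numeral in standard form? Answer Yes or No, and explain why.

'IDCCXVII': Invalid subtractive combination: ID

No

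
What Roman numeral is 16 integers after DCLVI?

DCLVI = 656
656 + 16 = 672

DCLXXII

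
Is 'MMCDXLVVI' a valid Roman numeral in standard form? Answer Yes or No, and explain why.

'MMCDXLVVI': V should not appear more than once

No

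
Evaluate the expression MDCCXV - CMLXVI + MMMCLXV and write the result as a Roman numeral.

MDCCXV = 1715, CMLXVI = 966, MMMCLXV = 3165
1715 - 966 = 749
749 + 3165 = 3914

MMMCMXIV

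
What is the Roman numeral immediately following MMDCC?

MMDCC = 2700, so the next integer is 2700 + 1 = 2701

MMDCCI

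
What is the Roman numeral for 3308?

Convert 3308 to Roman numerals:
  3308 contains 3×1000 (MMM)
  308 contains 3×100 (CCC)
  8 contains 1×5 (V)
  3 contains 3×1 (III)

MMMCCCVIII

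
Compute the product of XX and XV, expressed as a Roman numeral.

XX = 20
XV = 15
20 × 15 = 300

CCC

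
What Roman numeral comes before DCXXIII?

DCXXIII = 623, so the previous integer is 623 - 1 = 622

DCXXII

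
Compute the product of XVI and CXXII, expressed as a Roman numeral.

XVI = 16
CXXII = 122
16 × 122 = 1952

MCMLII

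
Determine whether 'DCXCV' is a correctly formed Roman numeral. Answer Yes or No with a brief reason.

'DCXCV': Check the rules: uses only the symbols I, V, X, L, C, D, M; no symbol is repeated more than three times in a row; V, L and D each appear at most once; the only place a smaller symbol precedes a larger one is the allowed subtractive pair XC, the symbol right after such a pair (if any) is smaller than the pair's first symbol, and otherwise the values never increase from left to right. Value: D (500) + C (100) + XC (90) + V (5) = 695. So it is a valid standard Roman numeral.

Yes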